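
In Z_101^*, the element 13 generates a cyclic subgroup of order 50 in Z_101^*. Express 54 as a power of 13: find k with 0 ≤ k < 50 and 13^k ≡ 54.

Baby-step giant-step with m = ceil(sqrt(50)) = 8.
Baby table (13^j mod 101 for j=0..7):
  0:1  1:13  2:68  3:76  4:79  5:17  6:19  7:45
Giant step factor: 13^(-8) ≡ 24 (mod 101).
Scan 54·24^i mod 101 for i = 0, 1, …:
  i=0: 54   i=1: 84   i=2: 97   i=3: 5
  i=4: 19
Match at i=4, j=6: k = 4·8 + 6 = 38.

38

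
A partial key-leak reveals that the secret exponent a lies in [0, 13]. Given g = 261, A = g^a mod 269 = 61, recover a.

Compute 261^0 mod 269 = 1, then multiply by 261 repeatedly:
  261^0=1  261^1=261  261^2=64  261^3=26  261^4=61
Found 61 at exponent 4.

4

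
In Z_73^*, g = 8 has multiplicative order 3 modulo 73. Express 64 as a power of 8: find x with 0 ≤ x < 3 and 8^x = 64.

Successive powers of 8 modulo 73:
  8^0=1  8^1=8  8^2=64
So 8^2 ≡ 64 (mod 73), giving x = 2.

2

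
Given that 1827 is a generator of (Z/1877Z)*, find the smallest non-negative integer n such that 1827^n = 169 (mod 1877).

534

Baby-step giant-step with m = ceil(sqrt(1876)) = 44.
Baby table (1827^j mod 1877 for j=0..43):
  0:1  1:1827  2:623  3:759  4:1467  5:1730  6:1719  7:392
  8:1047  9:206  10:962  11:702  12:563  13:5  14:1627  15:1238
  16:41  17:1704  18:1142  19:1087  20:83  21:1481  22:1030  23:1056
  24:1633  25:938  26:25  27:627  28:559  29:205  30:1012  31:79
  32:1681  33:415  34:1774  35:1396  36:1526  37:657  38:936  39:125
  40:1258  41:918  42:1025  43:1306
Giant step factor: 1827^(-44) ≡ 1245 (mod 1877).
Scan 169·1245^i mod 1877 for i = 0, 1, …:
  i=0: 169   i=1: 181   i=2: 105   i=3: 1212
  i=4: 1709   i=5: 1064   i=6: 1395   i=7: 550
  i=8: 1522   i=9: 997   i=10: 568   i=11: 1408
  i=12: 1719
Match at i=12, j=6: n = 12·44 + 6 = 534.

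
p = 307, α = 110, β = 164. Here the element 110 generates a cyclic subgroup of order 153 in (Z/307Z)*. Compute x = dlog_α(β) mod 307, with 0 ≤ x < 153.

76

Baby-step giant-step with m = ceil(sqrt(153)) = 13.
Baby table (110^j mod 307 for j=0..12):
  0:1  1:110  2:127  3:155  4:165  5:37  6:79  7:94
  8:209  9:272  10:141  11:160  12:101
Giant step factor: 110^(-13) ≡ 90 (mod 307).
Scan 164·90^i mod 307 for i = 0, 1, …:
  i=0: 164   i=1: 24   i=2: 11   i=3: 69
  i=4: 70   i=5: 160
Match at i=5, j=11: x = 5·13 + 11 = 76.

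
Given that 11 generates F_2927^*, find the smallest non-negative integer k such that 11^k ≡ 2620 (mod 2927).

222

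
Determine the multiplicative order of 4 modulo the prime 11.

The order of 4 must divide p − 1 = 10 = 2 · 5.
Divisors: 1, 2, 5, 10.
Check each in increasing order: 4^1 ≡ 4;  4^2 ≡ 5;  4^5 ≡ 1.
Smallest exponent giving 1 is 5.

5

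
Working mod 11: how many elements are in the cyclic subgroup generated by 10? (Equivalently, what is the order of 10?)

2

The order of 10 must divide p − 1 = 10 = 2 · 5.
Divisors: 1, 2, 5, 10.
Check each in increasing order: 10^1 ≡ 10;  10^2 ≡ 1.
Smallest exponent giving 1 is 2.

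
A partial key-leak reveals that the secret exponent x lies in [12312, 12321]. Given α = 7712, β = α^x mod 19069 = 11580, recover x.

12321

Compute 7712^12312 mod 19069 = 15228, then multiply by 7712 repeatedly:
  7712^12312=15228  7712^12313=11434  7712^12314=3952  7712^12315=5562  7712^12316=7963
  7712^12317=8476  7712^12318=17449  7712^12319=15824  7712^12320=12157  7712^12321=11580
Found 11580 at exponent 12321.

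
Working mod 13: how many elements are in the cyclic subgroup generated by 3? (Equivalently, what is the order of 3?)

3

The order of 3 must divide p − 1 = 12 = 2^2 · 3.
Divisors: 1, 2, 3, 4, 6, 12.
Check each in increasing order: 3^1 ≡ 3;  3^2 ≡ 9;  3^3 ≡ 1.
Smallest exponent giving 1 is 3.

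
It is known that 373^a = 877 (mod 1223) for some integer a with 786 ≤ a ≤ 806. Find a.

796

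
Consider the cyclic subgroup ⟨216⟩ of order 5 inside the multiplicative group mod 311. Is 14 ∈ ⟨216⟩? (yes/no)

⟨216⟩ has order 5; its elements mod 311 are {1, 6, 36, 52, 216}.
14 is not in this set.

no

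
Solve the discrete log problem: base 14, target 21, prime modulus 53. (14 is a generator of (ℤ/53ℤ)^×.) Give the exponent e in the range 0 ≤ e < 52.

Successive powers of 14 modulo 53:
  14^0=1  14^1=14  14^2=37  14^3=41  14^4=44  14^5=33
  14^6=38  14^7=2  14^8=28  14^9=21
So 14^9 ≡ 21 (mod 53), giving e = 9.

9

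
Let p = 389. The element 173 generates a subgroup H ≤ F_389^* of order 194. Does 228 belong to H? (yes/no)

228 ∈ ⟨173⟩ iff 228^194 ≡ 1 (mod 389), since |⟨173⟩| = 194.
228^194 mod 389 = 388.
Since 388 ≠ 1, 228 does not lie in the subgroup.

no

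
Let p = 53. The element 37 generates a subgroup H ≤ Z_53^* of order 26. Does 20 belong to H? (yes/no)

no

20 ∈ ⟨37⟩ iff 20^26 ≡ 1 (mod 53), since |⟨37⟩| = 26.
20^26 mod 53 = 52.
Since 52 ≠ 1, 20 does not lie in the subgroup.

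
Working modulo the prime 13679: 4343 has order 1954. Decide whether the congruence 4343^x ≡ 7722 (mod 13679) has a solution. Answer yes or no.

no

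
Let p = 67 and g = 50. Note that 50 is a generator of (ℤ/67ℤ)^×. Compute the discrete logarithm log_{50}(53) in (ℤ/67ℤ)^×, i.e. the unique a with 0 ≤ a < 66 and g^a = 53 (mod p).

21

Baby-step giant-step with m = ceil(sqrt(66)) = 9.
Baby table (50^j mod 67 for j=0..8):
  0:1  1:50  2:21  3:45  4:39  5:7  6:15  7:13
  8:47
Giant step factor: 50^(-9) ≡ 27 (mod 67).
Scan 53·27^i mod 67 for i = 0, 1, …:
  i=0: 53   i=1: 24   i=2: 45
Match at i=2, j=3: a = 2·9 + 3 = 21.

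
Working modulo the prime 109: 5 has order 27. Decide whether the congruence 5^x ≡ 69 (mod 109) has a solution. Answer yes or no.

69 ∈ ⟨5⟩ iff 69^27 ≡ 1 (mod 109), since |⟨5⟩| = 27.
69^27 mod 109 = 33.
Since 33 ≠ 1, 69 does not lie in the subgroup.

no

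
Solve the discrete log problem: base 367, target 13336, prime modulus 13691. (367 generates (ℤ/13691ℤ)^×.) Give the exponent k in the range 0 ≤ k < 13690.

1339

Baby-step giant-step with m = ceil(sqrt(13690)) = 118.
Baby table (367^j mod 13691 for j=0..117):
  0:1  1:367  2:11470  3:6353  4:4081  5:5408  6:13232  7:9530
  8:6305  9:156  10:2488  11:9490  12:5316  13:6850  14:8497  15:10542
  16:8052  17:11519  18:10645  19:4780  20:1812  21:7836  22:702  23:11196
  24:1632  25:10231  26:3443  27:4009  28:6366  29:8852  30:3917  31:13675
  32:7819  33:8154  34:7880  35:3159  36:9309  37:7344  38:11812  39:8648
  40:11195  41:1265  42:12452  43:10781  44:13619  45:958  46:9311  47:8078
  48:7370  49:7663  50:5666  51:12081  52:11534  53:2459  54:12538  55:1270
  56:596  57:13367  58:4311  59:7672  60:8969  61:5783  62:256  63:11806
  64:6446  65:10830  66:4220  67:1657  68:5715  69:2682  70:12233  71:12554
  72:7142  73:6133  74:5487  75:1152  76:12054  77:1625  78:7662  79:5299
  80:611  81:5181  82:12069  83:7130  84:1729  85:4757  86:7062  87:4155
  88:5184  89:13170  90:467  91:7097  92:3309  93:9595  94:2778  95:6392
  96:4703  97:935  98:870  99:4397  100:11852  101:9637  102:4501  103:8947
  104:11400  105:8045  106:8950  107:12501  108:1382  109:627  110:11053  111:3915
  112:12941  113:12261  114:9139  115:13409  116:6034  117:10227
Giant step factor: 367^(-118) ≡ 2350 (mod 13691).
Scan 13336·2350^i mod 13691 for i = 0, 1, …:
  i=0: 13336   i=1: 901   i=2: 8936   i=3: 11297
  i=4: 1101   i=5: 13442   i=6: 3563   i=7: 7849
  i=8: 3373   i=9: 13152   i=10: 6613   i=11: 1265
Match at i=11, j=41: k = 11·118 + 41 = 1339.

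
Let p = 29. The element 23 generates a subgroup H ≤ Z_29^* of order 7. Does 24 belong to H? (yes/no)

⟨23⟩ has order 7; its elements mod 29 are {1, 7, 16, 20, 23, 24, 25}.
24 is in this set.

yes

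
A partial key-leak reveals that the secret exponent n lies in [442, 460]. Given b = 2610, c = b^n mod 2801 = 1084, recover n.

Compute 2610^442 mod 2801 = 1523, then multiply by 2610 repeatedly:
  2610^442=1523  2610^443=411  2610^444=2728  2610^445=2739  2610^446=638
  2610^447=1386  2610^448=1369  2610^449=1815  2610^450=659  2610^451=176
  2610^452=2797  2610^453=764  2610^454=2529  2610^455=1534  2610^456=1111
  2610^457=675  2610^458=2722  2610^459=1084
Found 1084 at exponent 459.

459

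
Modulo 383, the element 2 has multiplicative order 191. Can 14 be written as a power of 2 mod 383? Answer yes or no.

14 ∈ ⟨2⟩ iff 14^191 ≡ 1 (mod 383), since |⟨2⟩| = 191.
14^191 mod 383 = 1.
Since 1 = 1, 14 lies in the subgroup.

yes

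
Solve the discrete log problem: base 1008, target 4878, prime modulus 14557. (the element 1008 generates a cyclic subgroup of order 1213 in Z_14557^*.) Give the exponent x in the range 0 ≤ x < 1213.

Baby-step giant-step with m = ceil(sqrt(1213)) = 35.
Baby table (1008^j mod 14557 for j=0..34):
  0:1  1:1008  2:11631  3:5663  4:1960  5:10485  6:498  7:7046
  8:13109  9:10673  10:761  11:10124  12:535  13:671  14:6746  15:1849
  16:496  17:5030  18:4404  19:13904  20:11398  21:3711  22:14096  23:1136
  24:9642  25:9617  26:13531  27:13896  28:3334  29:12562  30:12463  31:13
  32:13104  33:5633  34:834
Giant step factor: 1008^(-35) ≡ 13864 (mod 14557).
Scan 4878·13864^i mod 14557 for i = 0, 1, …:
  i=0: 4878   i=1: 11327   i=2: 11169   i=3: 4207
  i=4: 10506   i=5: 12399   i=6: 10680   i=7: 8273
  i=8: 2269   i=9: 14296     …   i=25: 10568
  i=26: 13104
Match at i=26, j=32: x = 26·35 + 32 = 942.

942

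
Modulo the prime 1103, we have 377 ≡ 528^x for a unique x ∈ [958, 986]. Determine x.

Compute 528^958 mod 1103 = 725, then multiply by 528 repeatedly:
  528^958=725  528^959=59  528^960=268  528^961=320  528^962=201
  528^963=240  528^964=978  528^965=180  528^966=182  528^967=135
  528^968=688  528^969=377
Found 377 at exponent 969.

969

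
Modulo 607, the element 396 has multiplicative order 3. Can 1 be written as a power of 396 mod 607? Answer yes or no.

yes

1 ∈ ⟨396⟩ iff 1^3 ≡ 1 (mod 607), since |⟨396⟩| = 3.
1^3 mod 607 = 1.
Since 1 = 1, 1 lies in the subgroup.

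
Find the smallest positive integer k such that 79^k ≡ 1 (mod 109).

108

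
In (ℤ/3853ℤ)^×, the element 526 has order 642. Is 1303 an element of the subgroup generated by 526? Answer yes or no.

no

1303 ∈ ⟨526⟩ iff 1303^642 ≡ 1 (mod 3853), since |⟨526⟩| = 642.
1303^642 mod 3853 = 1139.
Since 1139 ≠ 1, 1303 does not lie in the subgroup.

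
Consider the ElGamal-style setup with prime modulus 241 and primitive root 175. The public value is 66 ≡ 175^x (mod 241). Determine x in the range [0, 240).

Baby-step giant-step with m = ceil(sqrt(240)) = 16.
Baby table (175^j mod 241 for j=0..15):
  0:1  1:175  2:18  3:17  4:83  5:65  6:48  7:206
  8:141  9:93  10:128  11:228  12:135  13:7  14:20  15:126
Giant step factor: 175^(-16) ≡ 160 (mod 241).
Scan 66·160^i mod 241 for i = 0, 1, …:
  i=0: 66   i=1: 197   i=2: 190   i=3: 34
  i=4: 138   i=5: 149   i=6: 222   i=7: 93
Match at i=7, j=9: x = 7·16 + 9 = 121.

121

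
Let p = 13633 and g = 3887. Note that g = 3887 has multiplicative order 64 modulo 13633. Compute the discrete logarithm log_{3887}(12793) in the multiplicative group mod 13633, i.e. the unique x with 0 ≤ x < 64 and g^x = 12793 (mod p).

Baby-step giant-step with m = ceil(sqrt(64)) = 8.
Baby table (3887^j mod 13633 for j=0..7):
  0:1  1:3887  2:3405  3:11225  4:5975  5:7826  6:4439  7:8648
Giant step factor: 3887^(-8) ≡ 9717 (mod 13633).
Scan 12793·9717^i mod 13633 for i = 0, 1, …:
  i=0: 12793   i=1: 3887
Match at i=1, j=1: x = 1·8 + 1 = 9.

9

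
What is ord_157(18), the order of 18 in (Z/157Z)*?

156

The order of 18 must divide p − 1 = 156 = 2^2 · 3 · 13.
Divisors: 1, 2, 3, 4, 6, 12, 13, 26, 39, 52, 78, 156.
Check each in increasing order: 18^1 ≡ 18;  18^2 ≡ 10;  18^3 ≡ 23;  18^4 ≡ 100;  18^6 ≡ 58;  18^12 ≡ 67;  18^13 ≡ 107;  18^26 ≡ 145;  18^39 ≡ 129;  18^52 ≡ 144;  18^78 ≡ 156;  18^156 ≡ 1.
Smallest exponent giving 1 is 156.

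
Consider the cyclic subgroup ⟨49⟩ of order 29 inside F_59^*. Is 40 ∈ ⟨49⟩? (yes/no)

no

40 ∈ ⟨49⟩ iff 40^29 ≡ 1 (mod 59), since |⟨49⟩| = 29.
40^29 mod 59 = 58.
Since 58 ≠ 1, 40 does not lie in the subgroup.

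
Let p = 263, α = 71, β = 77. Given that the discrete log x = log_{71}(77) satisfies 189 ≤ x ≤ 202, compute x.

189

Compute 71^189 mod 263 = 77, then multiply by 71 repeatedly:
  71^189=77
Found 77 at exponent 189.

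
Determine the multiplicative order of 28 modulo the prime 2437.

The order of 28 must divide p − 1 = 2436 = 2^2 · 3 · 7 · 29.
Divisors: 1, 2, 3, 4, 6, 7, 12, 14, 21, 28, 29, 42, 58, 84, 87, 116, 174, 203, 348, 406, 609, 812, 1218, 2436.
Check each in increasing order: 28^1 ≡ 28;  28^2 ≡ 784;  28^3 ≡ 19;  28^4 ≡ 532;  28^6 ≡ 361;  28^7 ≡ 360;  28^12 ≡ 1160;  28^14 ≡ 439;  28^21 ≡ 2072;  28^28 ≡ 198;  28^29 ≡ 670;  28^42 ≡ 1627;  28^58 ≡ 492;  28^84 ≡ 547;  28^87 ≡ 645;  28^116 ≡ 801;  28^174 ≡ 1735;  28^203 ≡ 1.
Smallest exponent giving 1 is 203.

203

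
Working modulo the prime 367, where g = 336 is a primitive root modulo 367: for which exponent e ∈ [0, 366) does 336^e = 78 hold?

203

Baby-step giant-step with m = ceil(sqrt(366)) = 20.
Baby table (336^j mod 367 for j=0..19):
  0:1  1:336  2:227  3:303  4:149  5:152  6:59  7:6
  8:181  9:261  10:350  11:160  12:178  13:354  14:36  15:352
  16:98  17:265  18:226  19:334
Giant step factor: 336^(-20) ≡ 287 (mod 367).
Scan 78·287^i mod 367 for i = 0, 1, …:
  i=0: 78   i=1: 366   i=2: 80   i=3: 206
  i=4: 35   i=5: 136   i=6: 130   i=7: 243
  i=8: 11   i=9: 221   i=10: 303
Match at i=10, j=3: e = 10·20 + 3 = 203.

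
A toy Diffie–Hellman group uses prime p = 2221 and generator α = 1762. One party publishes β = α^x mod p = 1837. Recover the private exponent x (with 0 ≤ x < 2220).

1235

Baby-step giant-step with m = ceil(sqrt(2220)) = 48.
Baby table (1762^j mod 2221 for j=0..47):
  0:1  1:1762  2:1907  3:1982  4:872  5:1753  6:1596  7:366
  8:802  9:568  10:1366  11:1549  12:1950  13:13  14:696  15:360
  16:1335  17:231  18:579  19:759  20:316  21:1542  22:721  23:2211
  24:148  25:919  26:169  27:164  28:238  29:1808  30:782  31:864
  32:983  33:1887  34:57  35:489  36:2091  37:1924  38:842  39:2197
  40:2132  41:873  42:1294  43:1282  44:127  45:1674  46:100  47:741
Giant step factor: 1762^(-48) ≡ 225 (mod 2221).
Scan 1837·225^i mod 2221 for i = 0, 1, …:
  i=0: 1837   i=1: 219   i=2: 413   i=3: 1864
  i=4: 1852   i=5: 1373   i=6: 206   i=7: 1930
  i=8: 1155   i=9: 18     …   i=24: 1394
  i=25: 489
Match at i=25, j=35: x = 25·48 + 35 = 1235.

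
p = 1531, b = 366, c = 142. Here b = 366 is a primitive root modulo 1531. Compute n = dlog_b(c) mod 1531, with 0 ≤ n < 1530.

Baby-step giant-step with m = ceil(sqrt(1530)) = 40.
Baby table (366^j mod 1531 for j=0..39):
  0:1  1:366  2:759  3:683  4:425  5:919  6:1065  7:916
  8:1498  9:170  10:980  11:426  12:1285  13:293  14:68  15:392
  16:1089  17:514  18:1342  19:1252  20:463  21:1048  22:818  23:843
  24:807  25:1410  26:113  27:21  28:31  29:629  30:564  31:1270
  32:927  33:931  34:864  35:838  36:508  37:677  38:1291  39:958
Giant step factor: 366^(-40) ≡ 264 (mod 1531).
Scan 142·264^i mod 1531 for i = 0, 1, …:
  i=0: 142   i=1: 744   i=2: 448   i=3: 385
  i=4: 594   i=5: 654   i=6: 1184   i=7: 252
  i=8: 695   i=9: 1291
Match at i=9, j=38: n = 9·40 + 38 = 398.

398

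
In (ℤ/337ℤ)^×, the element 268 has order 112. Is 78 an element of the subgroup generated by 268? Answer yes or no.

no

78 ∈ ⟨268⟩ iff 78^112 ≡ 1 (mod 337), since |⟨268⟩| = 112.
78^112 mod 337 = 128.
Since 128 ≠ 1, 78 does not lie in the subgroup.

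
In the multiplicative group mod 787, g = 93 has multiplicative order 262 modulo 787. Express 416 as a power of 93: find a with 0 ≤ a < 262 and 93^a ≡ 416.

Successive powers of 93 modulo 787:
  93^0=1  93^1=93  93^2=779  93^3=43  93^4=64  93^5=443
  93^6=275  93^7=391  93^8=161  93^9=20  93^10=286  93^11=627
  93^12=73  93^13=493  93^14=203  93^15=778  93^16=737  93^17=72
  93^18=400  93^19=211  93^20=735  93^21=673  93^22=416
So 93^22 ≡ 416 (mod 787), giving a = 22.

22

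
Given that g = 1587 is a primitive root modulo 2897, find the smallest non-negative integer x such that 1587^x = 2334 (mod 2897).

Baby-step giant-step with m = ceil(sqrt(2896)) = 54.
Baby table (1587^j mod 2897 for j=0..53):
  0:1  1:1587  2:1076  3:1279  4:1873  5:129  6:1933  7:2645
  8:2759  9:1166  10:2156  11:215  12:2256  13:2477  14:2667  15:12
  16:1662  17:1324  18:863  19:2197  20:1548  21:20  22:2770  23:1241
  24:2404  25:2696  26:2580  27:999  28:754  29:137  30:144  31:2562
  32:1403  33:1665  34:291  35:1194  36:240  37:1373  38:407  39:2775
  40:485  41:1990  42:400  43:357  44:1644  45:1728  46:1774  47:2351
  48:2598  49:595  50:2740  51:2880  52:1991  53:1987
Giant step factor: 1587^(-54) ≡ 841 (mod 2897).
Scan 2334·841^i mod 2897 for i = 0, 1, …:
  i=0: 2334   i=1: 1625   i=2: 2138   i=3: 1918
  i=4: 2306   i=5: 1253   i=6: 2162   i=7: 1823
  i=8: 630   i=9: 2576     …   i=31: 2732
  i=32: 291
Match at i=32, j=34: x = 32·54 + 34 = 1762.

1762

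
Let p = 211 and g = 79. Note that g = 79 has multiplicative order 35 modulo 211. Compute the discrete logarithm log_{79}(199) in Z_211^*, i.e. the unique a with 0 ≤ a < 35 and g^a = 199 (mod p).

20

Successive powers of 79 modulo 211:
  79^0=1  79^1=79  79^2=122  79^3=143  79^4=114  79^5=144
  79^6=193  79^7=55  79^8=125  79^9=169  79^10=58  79^11=151
  79^12=113  79^13=65  79^14=71  79^15=123  79^16=11  79^17=25
  79^18=76  79^19=96  79^20=199
So 79^20 ≡ 199 (mod 211), giving a = 20.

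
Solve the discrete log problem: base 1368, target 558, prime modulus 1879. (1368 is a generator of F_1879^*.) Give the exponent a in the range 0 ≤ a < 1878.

Baby-step giant-step with m = ceil(sqrt(1878)) = 44.
Baby table (1368^j mod 1879 for j=0..43):
  0:1  1:1368  2:1819  3:596  4:1721  5:1820  6:85  7:1661
  8:537  9:1806  10:1602  11:622  12:1588  13:260  14:549  15:1311
  16:882  17:258  18:1571  19:1431  20:1569  21:574  22:1689  23:1261
  24:126  25:1379  26:1835  27:1815  28:761  29:82  30:1315  31:717
  32:18  33:197  34:799  35:1333  36:914  37:817  38:1530  39:1713
  40:271  41:565  42:651  43:1801
Giant step factor: 1368^(-44) ≡ 405 (mod 1879).
Scan 558·405^i mod 1879 for i = 0, 1, …:
  i=0: 558   i=1: 510   i=2: 1739   i=3: 1549
  i=4: 1638   i=5: 103   i=6: 377   i=7: 486
  i=8: 1414   i=9: 1454     …   i=34: 727
  i=35: 1311
Match at i=35, j=15: a = 35·44 + 15 = 1555.

1555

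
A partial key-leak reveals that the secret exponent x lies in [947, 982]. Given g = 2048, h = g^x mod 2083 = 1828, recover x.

Compute 2048^947 mod 2083 = 128, then multiply by 2048 repeatedly:
  2048^947=128  2048^948=1769  2048^949=575  2048^950=705  2048^951=321
  2048^952=1263  2048^953=1621  2048^954=1589  2048^955=626  2048^956=1003
  2048^957=306  2048^958=1788  2048^959=1993  2048^960=1067  2048^961=149
  2048^962=1034  2048^963=1304  2048^964=186  2048^965=1822  2048^966=803
  2048^967=1057  2048^968=499  2048^969=1282  2048^970=956  2048^971=1951
  2048^972=454  2048^973=774  2048^974=2072  2048^975=385  2048^976=1106
  2048^977=867  2048^978=900  2048^979=1828
Found 1828 at exponent 979.

979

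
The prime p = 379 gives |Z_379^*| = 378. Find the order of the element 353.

378

The order of 353 must divide p − 1 = 378 = 2 · 3^3 · 7.
Divisors: 1, 2, 3, 6, 7, 9, 14, 18, 21, 27, 42, 54, 63, 126, 189, 378.
Check each in increasing order: 353^1 ≡ 353;  353^2 ≡ 297;  353^3 ≡ 237;  353^6 ≡ 77;  353^7 ≡ 272;  353^9 ≡ 57;  353^14 ≡ 79;  353^18 ≡ 217;  353^21 ≡ 264;  353^27 ≡ 241;  353^42 ≡ 339;  353^54 ≡ 94;  353^63 ≡ 52;  353^126 ≡ 51;  353^189 ≡ 378;  353^378 ≡ 1.
Smallest exponent giving 1 is 378.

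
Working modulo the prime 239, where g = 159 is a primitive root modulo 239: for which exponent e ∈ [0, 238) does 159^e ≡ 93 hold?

64

Baby-step giant-step with m = ceil(sqrt(238)) = 16.
Baby table (159^j mod 239 for j=0..15):
  0:1  1:159  2:186  3:177  4:180  5:179  6:20  7:73
  8:135  9:194  10:15  11:234  12:161  13:26  14:71  15:56
Giant step factor: 159^(-16) ≡ 192 (mod 239).
Scan 93·192^i mod 239 for i = 0, 1, …:
  i=0: 93   i=1: 170   i=2: 136   i=3: 61
  i=4: 1
Match at i=4, j=0: e = 4·16 + 0 = 64.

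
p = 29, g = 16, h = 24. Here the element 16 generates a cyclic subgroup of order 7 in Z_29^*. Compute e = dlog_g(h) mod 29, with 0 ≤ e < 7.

Successive powers of 16 modulo 29:
  16^0=1  16^1=16  16^2=24
So 16^2 ≡ 24 (mod 29), giving e = 2.

2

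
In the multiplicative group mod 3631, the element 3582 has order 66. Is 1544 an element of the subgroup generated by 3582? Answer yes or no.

no

1544 ∈ ⟨3582⟩ iff 1544^66 ≡ 1 (mod 3631), since |⟨3582⟩| = 66.
1544^66 mod 3631 = 973.
Since 973 ≠ 1, 1544 does not lie in the subgroup.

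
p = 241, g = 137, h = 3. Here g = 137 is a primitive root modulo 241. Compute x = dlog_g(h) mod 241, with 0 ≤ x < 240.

166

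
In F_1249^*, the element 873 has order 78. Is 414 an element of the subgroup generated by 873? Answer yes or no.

no

414 ∈ ⟨873⟩ iff 414^78 ≡ 1 (mod 1249), since |⟨873⟩| = 78.
414^78 mod 1249 = 1151.
Since 1151 ≠ 1, 414 does not lie in the subgroup.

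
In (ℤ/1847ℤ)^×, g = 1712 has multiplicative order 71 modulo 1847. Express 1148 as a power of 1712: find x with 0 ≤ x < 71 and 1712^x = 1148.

52

Baby-step giant-step with m = ceil(sqrt(71)) = 9.
Baby table (1712^j mod 1847 for j=0..8):
  0:1  1:1712  2:1602  3:1676  4:921  5:1261  6:1536  7:1351
  8:468
Giant step factor: 1712^(-9) ≡ 469 (mod 1847).
Scan 1148·469^i mod 1847 for i = 0, 1, …:
  i=0: 1148   i=1: 935   i=2: 776   i=3: 85
  i=4: 1078   i=5: 1351
Match at i=5, j=7: x = 5·9 + 7 = 52.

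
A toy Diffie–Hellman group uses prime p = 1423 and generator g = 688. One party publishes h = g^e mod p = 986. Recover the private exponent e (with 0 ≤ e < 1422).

512

Baby-step giant-step with m = ceil(sqrt(1422)) = 38.
Baby table (688^j mod 1423 for j=0..37):
  0:1  1:688  2:908  3:7  4:547  5:664  6:49  7:983
  8:379  9:343  10:1189  11:1230  12:978  13:1208  14:72  15:1154
  16:1341  17:504  18:963  19:849  20:682  21:1049  22:251  23:505
  24:228  25:334  26:689  27:173  28:915  29:554  30:1211  31:713
  32:1032  33:1362  34:722  35:109  36:996  37:785
Giant step factor: 688^(-38) ≡ 1050 (mod 1423).
Scan 986·1050^i mod 1423 for i = 0, 1, …:
  i=0: 986   i=1: 779   i=2: 1148   i=3: 119
  i=4: 1149   i=5: 1169   i=6: 824   i=7: 16
  i=8: 1147   i=9: 492   i=10: 51   i=11: 899
  i=12: 501   i=13: 963
Match at i=13, j=18: e = 13·38 + 18 = 512.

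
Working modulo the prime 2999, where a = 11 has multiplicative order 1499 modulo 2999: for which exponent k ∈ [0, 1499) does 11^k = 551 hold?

Baby-step giant-step with m = ceil(sqrt(1499)) = 39.
Baby table (11^j mod 2999 for j=0..38):
  0:1  1:11  2:121  3:1331  4:2645  5:2104  6:2151  7:2668
  8:2357  9:1935  10:292  11:213  12:2343  13:1781  14:1597  15:2572
  16:1301  17:2315  18:1473  19:1208  20:1292  21:2216  22:384  23:1225
  24:1479  25:1274  26:2018  27:1205  28:1259  29:1853  30:2389  31:2287
  32:1165  33:819  34:12  35:132  36:1452  37:977  38:1750
Giant step factor: 11^(-39) ≡ 117 (mod 2999).
Scan 551·117^i mod 2999 for i = 0, 1, …:
  i=0: 551   i=1: 1488   i=2: 154   i=3: 24
  i=4: 2808   i=5: 1645   i=6: 529   i=7: 1913
  i=8: 1895   i=9: 2788     …   i=25: 77
  i=26: 12
Match at i=26, j=34: k = 26·39 + 34 = 1048.

1048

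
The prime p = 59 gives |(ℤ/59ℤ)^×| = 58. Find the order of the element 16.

The order of 16 must divide p − 1 = 58 = 2 · 29.
Divisors: 1, 2, 29, 58.
Check each in increasing order: 16^1 ≡ 16;  16^2 ≡ 20;  16^29 ≡ 1.
Smallest exponent giving 1 is 29.

29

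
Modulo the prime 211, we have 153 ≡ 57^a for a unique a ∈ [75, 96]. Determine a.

Compute 57^75 mod 211 = 153, then multiply by 57 repeatedly:
  57^75=153
Found 153 at exponent 75.

75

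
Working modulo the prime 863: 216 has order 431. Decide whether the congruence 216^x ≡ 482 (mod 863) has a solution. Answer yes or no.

482 ∈ ⟨216⟩ iff 482^431 ≡ 1 (mod 863), since |⟨216⟩| = 431.
482^431 mod 863 = 862.
Since 862 ≠ 1, 482 does not lie in the subgroup.

no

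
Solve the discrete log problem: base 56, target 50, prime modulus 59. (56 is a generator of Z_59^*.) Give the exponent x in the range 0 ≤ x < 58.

Baby-step giant-step with m = ceil(sqrt(58)) = 8.
Baby table (56^j mod 59 for j=0..7):
  0:1  1:56  2:9  3:32  4:22  5:52  6:21  7:55
Giant step factor: 56^(-8) ≡ 5 (mod 59).
Scan 50·5^i mod 59 for i = 0, 1, …:
  i=0: 50   i=1: 14   i=2: 11   i=3: 55
Match at i=3, j=7: x = 3·8 + 7 = 31.

31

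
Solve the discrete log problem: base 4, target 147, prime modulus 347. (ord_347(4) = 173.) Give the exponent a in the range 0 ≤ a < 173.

19

Baby-step giant-step with m = ceil(sqrt(173)) = 14.
Baby table (4^j mod 347 for j=0..13):
  0:1  1:4  2:16  3:64  4:256  5:330  6:279  7:75
  8:300  9:159  10:289  11:115  12:113  13:105
Giant step factor: 4^(-14) ≡ 328 (mod 347).
Scan 147·328^i mod 347 for i = 0, 1, …:
  i=0: 147   i=1: 330
Match at i=1, j=5: a = 1·14 + 5 = 19.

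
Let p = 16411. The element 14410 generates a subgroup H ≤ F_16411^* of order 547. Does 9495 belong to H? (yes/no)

9495 ∈ ⟨14410⟩ iff 9495^547 ≡ 1 (mod 16411), since |⟨14410⟩| = 547.
9495^547 mod 16411 = 1.
Since 1 = 1, 9495 lies in the subgroup.

yes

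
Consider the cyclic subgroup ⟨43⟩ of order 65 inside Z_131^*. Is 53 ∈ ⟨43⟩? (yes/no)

yes

53 ∈ ⟨43⟩ iff 53^65 ≡ 1 (mod 131), since |⟨43⟩| = 65.
53^65 mod 131 = 1.
Since 1 = 1, 53 lies in the subgroup.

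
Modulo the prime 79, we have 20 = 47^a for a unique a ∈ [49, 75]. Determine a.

62

Compute 47^49 mod 79 = 6, then multiply by 47 repeatedly:
  47^49=6  47^50=45  47^51=61  47^52=23  47^53=54
  47^54=10  47^55=75  47^56=49  47^57=12  47^58=11
  47^59=43  47^60=46  47^61=29  47^62=20
Found 20 at exponent 62.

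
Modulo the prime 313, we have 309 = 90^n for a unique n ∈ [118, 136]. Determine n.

136

Compute 90^118 mod 313 = 295, then multiply by 90 repeatedly:
  90^118=295  90^119=258  90^120=58  90^121=212  90^122=300
  90^123=82  90^124=181  90^125=14  90^126=8  90^127=94
  90^128=9  90^129=184  90^130=284  90^131=207  90^132=163
  90^133=272  90^134=66  90^135=306  90^136=309
Found 309 at exponent 136.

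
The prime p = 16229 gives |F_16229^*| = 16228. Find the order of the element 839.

The order of 839 must divide p − 1 = 16228 = 2^2 · 4057.
Divisors: 1, 2, 4, 4057, 8114, 16228.
Check each in increasing order: 839^1 ≡ 839;  839^2 ≡ 6074;  839^4 ≡ 4959;  839^4057 ≡ 1.
Smallest exponent giving 1 is 4057.

4057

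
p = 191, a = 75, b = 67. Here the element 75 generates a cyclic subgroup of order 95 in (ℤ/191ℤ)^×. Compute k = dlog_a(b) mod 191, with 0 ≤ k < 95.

Baby-step giant-step with m = ceil(sqrt(95)) = 10.
Baby table (75^j mod 191 for j=0..9):
  0:1  1:75  2:86  3:147  4:138  5:36  6:26  7:40
  8:135  9:2
Giant step factor: 75^(-10) ≡ 177 (mod 191).
Scan 67·177^i mod 191 for i = 0, 1, …:
  i=0: 67   i=1: 17   i=2: 144   i=3: 85
  i=4: 147
Match at i=4, j=3: k = 4·10 + 3 = 43.

43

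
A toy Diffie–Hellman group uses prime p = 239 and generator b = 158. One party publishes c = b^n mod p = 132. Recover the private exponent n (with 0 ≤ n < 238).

98

Baby-step giant-step with m = ceil(sqrt(238)) = 16.
Baby table (158^j mod 239 for j=0..15):
  0:1  1:158  2:108  3:95  4:192  5:222  6:182  7:76
  8:58  9:82  10:50  11:13  12:142  13:209  14:40  15:106
Giant step factor: 158^(-16) ≡ 93 (mod 239).
Scan 132·93^i mod 239 for i = 0, 1, …:
  i=0: 132   i=1: 87   i=2: 204   i=3: 91
  i=4: 98   i=5: 32   i=6: 108
Match at i=6, j=2: n = 6·16 + 2 = 98.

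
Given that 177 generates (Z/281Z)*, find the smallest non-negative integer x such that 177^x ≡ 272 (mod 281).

62

Baby-step giant-step with m = ceil(sqrt(280)) = 17.
Baby table (177^j mod 281 for j=0..16):
  0:1  1:177  2:138  3:260  4:217  5:193  6:160  7:220
  8:162  9:12  10:157  11:251  12:29  13:75  14:68  15:234
  16:111
Giant step factor: 177^(-17) ≡ 171 (mod 281).
Scan 272·171^i mod 281 for i = 0, 1, …:
  i=0: 272   i=1: 147   i=2: 128   i=3: 251
Match at i=3, j=11: x = 3·17 + 11 = 62.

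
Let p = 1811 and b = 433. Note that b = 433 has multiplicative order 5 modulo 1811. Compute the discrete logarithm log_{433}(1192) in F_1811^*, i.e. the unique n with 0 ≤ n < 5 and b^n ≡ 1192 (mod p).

4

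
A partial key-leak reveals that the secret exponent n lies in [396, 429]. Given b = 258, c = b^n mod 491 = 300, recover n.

404

Compute 258^396 mod 491 = 11, then multiply by 258 repeatedly:
  258^396=11  258^397=383  258^398=123  258^399=310  258^400=438
  258^401=74  258^402=434  258^403=24  258^404=300
Found 300 at exponent 404.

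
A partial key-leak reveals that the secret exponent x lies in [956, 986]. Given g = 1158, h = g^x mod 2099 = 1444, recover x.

Compute 1158^956 mod 2099 = 594, then multiply by 1158 repeatedly:
  1158^956=594  1158^957=1479  1158^958=1997  1158^959=1527  1158^960=908
  1158^961=1964  1158^962=1095  1158^963=214  1158^964=130  1158^965=1511
  1158^966=1271  1158^967=419  1158^968=333  1158^969=1497  1158^970=1851
  1158^971=379  1158^972=191  1158^973=783  1158^974=2045  1158^975=438
  1158^976=1345  1158^977=52  1158^978=1444
Found 1444 at exponent 978.

978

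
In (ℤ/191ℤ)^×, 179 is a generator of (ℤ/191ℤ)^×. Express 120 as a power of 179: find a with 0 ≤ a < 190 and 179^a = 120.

62

Baby-step giant-step with m = ceil(sqrt(190)) = 14.
Baby table (179^j mod 191 for j=0..13):
  0:1  1:179  2:144  3:182  4:108  5:41  6:81  7:174
  8:13  9:35  10:153  11:74  12:67  13:151
Giant step factor: 179^(-14) ≡ 115 (mod 191).
Scan 120·115^i mod 191 for i = 0, 1, …:
  i=0: 120   i=1: 48   i=2: 172   i=3: 107
  i=4: 81
Match at i=4, j=6: a = 4·14 + 6 = 62.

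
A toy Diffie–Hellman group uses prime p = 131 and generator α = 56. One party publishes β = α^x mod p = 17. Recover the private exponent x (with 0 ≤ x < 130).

Baby-step giant-step with m = ceil(sqrt(130)) = 12.
Baby table (56^j mod 131 for j=0..11):
  0:1  1:56  2:123  3:76  4:64  5:47  6:12  7:17
  8:35  9:126  10:113  11:40
Giant step factor: 56^(-12) ≡ 121 (mod 131).
Scan 17·121^i mod 131 for i = 0, 1, …:
  i=0: 17
Match at i=0, j=7: x = 0·12 + 7 = 7.

7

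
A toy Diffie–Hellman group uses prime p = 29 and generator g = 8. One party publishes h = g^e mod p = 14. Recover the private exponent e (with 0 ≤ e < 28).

23

Successive powers of 8 modulo 29:
  8^0=1  8^1=8  8^2=6  8^3=19  8^4=7  8^5=27
  8^6=13  8^7=17  8^8=20  8^9=15  8^10=4  8^11=3
  8^12=24  8^13=18  8^14=28  8^15=21  8^16=23  8^17=10
  8^18=22  8^19=2  8^20=16  8^21=12  8^22=9  8^23=14
So 8^23 ≡ 14 (mod 29), giving e = 23.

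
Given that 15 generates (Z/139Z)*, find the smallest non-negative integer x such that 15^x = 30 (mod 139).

Successive powers of 15 modulo 139:
  15^0=1  15^1=15  15^2=86  15^3=39  15^4=29  15^5=18
  15^6=131  15^7=19  15^8=7  15^9=105  15^10=46  15^11=134
  15^12=64  15^13=126  15^14=83  15^15=133  15^16=49  15^17=40
  15^18=44  15^19=104  15^20=31  15^21=48  15^22=25  15^23=97
  15^24=65  15^25=2  15^26=30
So 15^26 ≡ 30 (mod 139), giving x = 26.

26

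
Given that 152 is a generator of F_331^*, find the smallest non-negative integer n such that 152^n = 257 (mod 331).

135

Baby-step giant-step with m = ceil(sqrt(330)) = 19.
Baby table (152^j mod 331 for j=0..18):
  0:1  1:152  2:265  3:229  4:53  5:112  6:143  7:221
  8:161  9:309  10:297  11:128  12:258  13:158  14:184  15:164
  16:103  17:99  18:153
Giant step factor: 152^(-19) ≡ 204 (mod 331).
Scan 257·204^i mod 331 for i = 0, 1, …:
  i=0: 257   i=1: 130   i=2: 40   i=3: 216
  i=4: 41   i=5: 89   i=6: 282   i=7: 265
Match at i=7, j=2: n = 7·19 + 2 = 135.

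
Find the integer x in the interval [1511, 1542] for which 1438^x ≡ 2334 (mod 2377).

Compute 1438^1511 mod 2377 = 505, then multiply by 1438 repeatedly:
  1438^1511=505  1438^1512=1205  1438^1513=2334
Found 2334 at exponent 1513.

1513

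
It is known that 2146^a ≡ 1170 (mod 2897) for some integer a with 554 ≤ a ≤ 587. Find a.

Compute 2146^554 mod 2897 = 1301, then multiply by 2146 repeatedly:
  2146^554=1301  2146^555=2135  2146^556=1553  2146^557=1188  2146^558=88
  2146^559=543  2146^560=684  2146^561=1982  2146^562=576  2146^563=1974
  2146^564=790  2146^565=595  2146^566=2190  2146^567=806  2146^568=167
  2146^569=2051  2146^570=903  2146^571=2642  2146^572=303  2146^573=1310
  2146^574=1170
Found 1170 at exponent 574.

574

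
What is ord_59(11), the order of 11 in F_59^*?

The order of 11 must divide p − 1 = 58 = 2 · 29.
Divisors: 1, 2, 29, 58.
Check each in increasing order: 11^1 ≡ 11;  11^2 ≡ 3;  11^29 ≡ 58;  11^58 ≡ 1.
Smallest exponent giving 1 is 58.

58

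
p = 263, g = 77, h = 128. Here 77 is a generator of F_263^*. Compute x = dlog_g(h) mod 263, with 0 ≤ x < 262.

230

Baby-step giant-step with m = ceil(sqrt(262)) = 17.
Baby table (77^j mod 263 for j=0..16):
  0:1  1:77  2:143  3:228  4:198  5:255  6:173  7:171
  8:17  9:257  10:64  11:194  12:210  13:127  14:48  15:14
  16:26
Giant step factor: 77^(-17) ≡ 214 (mod 263).
Scan 128·214^i mod 263 for i = 0, 1, …:
  i=0: 128   i=1: 40   i=2: 144   i=3: 45
  i=4: 162   i=5: 215   i=6: 248   i=7: 209
  i=8: 16   i=9: 5   i=10: 18   i=11: 170
  i=12: 86   i=13: 257
Match at i=13, j=9: x = 13·17 + 9 = 230.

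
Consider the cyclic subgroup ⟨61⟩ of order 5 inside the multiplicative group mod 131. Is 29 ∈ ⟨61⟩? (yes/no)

no

29 ∈ ⟨61⟩ iff 29^5 ≡ 1 (mod 131), since |⟨61⟩| = 5.
29^5 mod 131 = 86.
Since 86 ≠ 1, 29 does not lie in the subgroup.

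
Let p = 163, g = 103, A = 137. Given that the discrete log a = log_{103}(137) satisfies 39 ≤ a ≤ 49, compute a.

Compute 103^39 mod 163 = 98, then multiply by 103 repeatedly:
  103^39=98  103^40=151  103^41=68  103^42=158  103^43=137
Found 137 at exponent 43.

43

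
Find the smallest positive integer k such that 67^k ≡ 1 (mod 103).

102

The order of 67 must divide p − 1 = 102 = 2 · 3 · 17.
Divisors: 1, 2, 3, 6, 17, 34, 51, 102.
Check each in increasing order: 67^1 ≡ 67;  67^2 ≡ 60;  67^3 ≡ 3;  67^6 ≡ 9;  67^17 ≡ 57;  67^34 ≡ 56;  67^51 ≡ 102;  67^102 ≡ 1.
Smallest exponent giving 1 is 102.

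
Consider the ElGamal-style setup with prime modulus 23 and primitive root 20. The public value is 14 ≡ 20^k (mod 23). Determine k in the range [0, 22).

13

Successive powers of 20 modulo 23:
  20^0=1  20^1=20  20^2=9  20^3=19  20^4=12  20^5=10
  20^6=16  20^7=21  20^8=6  20^9=5  20^10=8  20^11=22
  20^12=3  20^13=14
So 20^13 ≡ 14 (mod 23), giving k = 13.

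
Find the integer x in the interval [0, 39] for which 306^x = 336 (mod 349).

35

Compute 306^0 mod 349 = 1, then multiply by 306 repeatedly:
  306^0=1  306^1=306  306^2=104  306^3=65  306^4=346
  306^5=129  306^6=37  306^7=154  306^8=9  306^9=311
  306^10=238  306^11=236  306^12=322  306^13=114  306^14=333
  306^15=339  306^16=81  306^17=7  306^18=48  306^19=30
  306^20=106  306^21=328  306^22=205  306^23=259  306^24=31
  306^25=63  306^26=83  306^27=270  306^28=256  306^29=160
  306^30=100  306^31=237  306^32=279  306^33=218  306^34=49
  306^35=336
Found 336 at exponent 35.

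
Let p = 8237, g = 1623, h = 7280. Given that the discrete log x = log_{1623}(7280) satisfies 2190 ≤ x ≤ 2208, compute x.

2191

Compute 1623^2190 mod 8237 = 1187, then multiply by 1623 repeatedly:
  1623^2190=1187  1623^2191=7280
Found 7280 at exponent 2191.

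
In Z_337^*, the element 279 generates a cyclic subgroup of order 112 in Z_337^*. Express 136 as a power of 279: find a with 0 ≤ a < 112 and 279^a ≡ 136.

81

Baby-step giant-step with m = ceil(sqrt(112)) = 11.
Baby table (279^j mod 337 for j=0..10):
  0:1  1:279  2:331  3:11  4:36  5:271  6:121  7:59
  8:285  9:320  10:312
Giant step factor: 279^(-11) ≡ 76 (mod 337).
Scan 136·76^i mod 337 for i = 0, 1, …:
  i=0: 136   i=1: 226   i=2: 326   i=3: 175
  i=4: 157   i=5: 137   i=6: 302   i=7: 36
Match at i=7, j=4: a = 7·11 + 4 = 81.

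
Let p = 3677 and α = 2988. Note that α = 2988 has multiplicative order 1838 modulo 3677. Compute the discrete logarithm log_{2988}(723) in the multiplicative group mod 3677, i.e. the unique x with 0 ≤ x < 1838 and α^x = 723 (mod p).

Baby-step giant-step with m = ceil(sqrt(1838)) = 43.
Baby table (2988^j mod 3677 for j=0..42):
  0:1  1:2988  2:388  3:1089  4:3464  5:3354  6:1927  7:3371
  8:1245  9:2613  10:1373  11:2669  12:3236  13:2335  14:1711  15:1438
  16:2008  17:2717  18:3257  19:2574  20:2505  21:2245  22:1212  23:3288
  24:3277  25:3502  26:2911  27:1963  28:629  29:505  30:1370  31:1059
  32:2072  33:2745  34:2350  35:2407  36:3581  37:3635  38:3199  39:2089
  40:2063  41:1592  42:2535
Giant step factor: 2988^(-43) ≡ 1195 (mod 3677).
Scan 723·1195^i mod 3677 for i = 0, 1, …:
  i=0: 723   i=1: 3567   i=2: 922   i=3: 2367
  i=4: 952   i=5: 1447   i=6: 975   i=7: 3193
  i=8: 2586   i=9: 1590     …   i=34: 2092
  i=35: 3257
Match at i=35, j=18: x = 35·43 + 18 = 1523.

1523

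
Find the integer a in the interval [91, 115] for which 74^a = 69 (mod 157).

101

Compute 74^91 mod 157 = 50, then multiply by 74 repeatedly:
  74^91=50  74^92=89  74^93=149  74^94=36  74^95=152
  74^96=101  74^97=95  74^98=122  74^99=79  74^100=37
  74^101=69
Found 69 at exponent 101.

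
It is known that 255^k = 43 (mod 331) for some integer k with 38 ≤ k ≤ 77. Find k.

Compute 255^38 mod 331 = 303, then multiply by 255 repeatedly:
  255^38=303  255^39=142  255^40=131  255^41=305  255^42=321
  255^43=98  255^44=165  255^45=38  255^46=91  255^47=35
  255^48=319  255^49=250  255^50=198  255^51=178  255^52=43
Found 43 at exponent 52.

52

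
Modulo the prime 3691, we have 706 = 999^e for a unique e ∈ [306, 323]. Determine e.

Compute 999^306 mod 3691 = 706, then multiply by 999 repeatedly:
  999^306=706
Found 706 at exponent 306.

306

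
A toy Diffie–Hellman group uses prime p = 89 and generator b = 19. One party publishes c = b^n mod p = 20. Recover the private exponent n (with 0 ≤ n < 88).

Baby-step giant-step with m = ceil(sqrt(88)) = 10.
Baby table (19^j mod 89 for j=0..9):
  0:1  1:19  2:5  3:6  4:25  5:30  6:36  7:61
  8:2  9:38
Giant step factor: 19^(-10) ≡ 9 (mod 89).
Scan 20·9^i mod 89 for i = 0, 1, …:
  i=0: 20   i=1: 2
Match at i=1, j=8: n = 1·10 + 8 = 18.

18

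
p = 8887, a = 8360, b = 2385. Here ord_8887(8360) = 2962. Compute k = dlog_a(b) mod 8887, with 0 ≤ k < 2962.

2169

Baby-step giant-step with m = ceil(sqrt(2962)) = 55.
Baby table (8360^j mod 8887 for j=0..54):
  0:1  1:8360  2:2232  3:5707  4:5104  5:2953  6:7881  7:5829
  8:3019  9:8647  10:2062  11:6427  12:7805  13:1446  14:2240  15:1491
  16:5186  17:4174  18:4278  19:2792  20:3858  21:1957  22:8440  23:4507
  24:6527  25:8427  26:2471  27:4172  28:5332  29:7215  30:1331  31:636
  32:2534  33:6519  34:3756  35:2389  36:2951  37:48  38:1365  39:492
  40:7326  41:5043  42:8439  43:5034  44:4295  45:2720  46:6254  47:1219
  48:6338  49:1386  50:7199  51:876  52:472  53:92  54:4838
Giant step factor: 8360^(-55) ≡ 4599 (mod 8887).
Scan 2385·4599^i mod 8887 for i = 0, 1, …:
  i=0: 2385   i=1: 2057   i=2: 4375   i=3: 457
  i=4: 4411   i=5: 6055   i=6: 3974   i=7: 4754
  i=8: 1626   i=9: 4007     …   i=38: 5157
  i=39: 6527
Match at i=39, j=24: k = 39·55 + 24 = 2169.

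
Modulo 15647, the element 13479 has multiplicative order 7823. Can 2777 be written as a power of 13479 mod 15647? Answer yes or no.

yes

2777 ∈ ⟨13479⟩ iff 2777^7823 ≡ 1 (mod 15647), since |⟨13479⟩| = 7823.
2777^7823 mod 15647 = 1.
Since 1 = 1, 2777 lies in the subgroup.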